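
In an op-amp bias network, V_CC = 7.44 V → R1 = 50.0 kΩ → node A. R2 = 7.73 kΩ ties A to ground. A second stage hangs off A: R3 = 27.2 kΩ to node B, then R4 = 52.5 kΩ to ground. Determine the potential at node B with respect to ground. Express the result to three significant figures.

Looking into the second stage from A: R3 + R4 = 79.70 kΩ appears in parallel with R2.
Effective lower resistance at A: R2 ‖ 79.70 = 7.047 kΩ.
First divider: V_A = V_CC · 7.047/(50.0 + 7.047) = 0.9190 V.
V_B = V_A × 0.6587 = 0.6054 V.

V_B ≈ 0.605 V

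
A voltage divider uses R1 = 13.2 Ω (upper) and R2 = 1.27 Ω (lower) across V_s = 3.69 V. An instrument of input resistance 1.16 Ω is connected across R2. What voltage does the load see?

V_out ≈ 0.162 V

The load sits in parallel with R2, giving an effective lower resistance R2' = R2·R_L/(R2+R_L) = 0.6063 Ω.
Now apply the divider: V_out = 3.69 × 0.04391 = 0.1620 V.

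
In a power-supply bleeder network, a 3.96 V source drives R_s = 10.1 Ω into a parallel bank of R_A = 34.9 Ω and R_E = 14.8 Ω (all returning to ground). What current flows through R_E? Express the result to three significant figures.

Parallel bank: R_p = 1/(1/34.9 + 1/14.8) = 10.39 Ω.
V_A by voltage divider: V_A = 3.96 × 10.39/(10.1 + 10.39) = 2.008 V.
I(R_E) = V_A / R_E = 2.008/14.8 = 0.1357 A.
(Equivalently: I_total = 0.1932 A, then current-divider fraction G_k/ΣG = 0.7022.)

I ≈ 0.136 A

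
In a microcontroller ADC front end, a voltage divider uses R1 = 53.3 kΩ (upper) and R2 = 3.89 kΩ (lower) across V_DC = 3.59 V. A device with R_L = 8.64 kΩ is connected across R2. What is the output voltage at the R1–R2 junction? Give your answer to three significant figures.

First combine the lower leg with the load: R2 ‖ R_L = 2.682 kΩ.
Now apply the divider: V_out = 3.59 × 0.04791 = 0.1720 V.

V_out ≈ 0.172 V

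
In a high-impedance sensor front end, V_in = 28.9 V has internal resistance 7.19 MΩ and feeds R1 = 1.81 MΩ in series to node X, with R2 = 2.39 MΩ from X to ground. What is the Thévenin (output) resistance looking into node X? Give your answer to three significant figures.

R1' = 7.19 + 1.81 = 9.000 MΩ (source resistance + R1).
With V_in suppressed (replaced by a short), R_th = R1' ‖ R2 = (9.000 × 2.39)/(9.000 + 2.39) = 1.888 MΩ.

R_th ≈ 1.89 MΩ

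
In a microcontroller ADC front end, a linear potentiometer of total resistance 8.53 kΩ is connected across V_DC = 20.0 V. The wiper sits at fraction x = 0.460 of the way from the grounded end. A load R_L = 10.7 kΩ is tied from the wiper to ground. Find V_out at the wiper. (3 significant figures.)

Lower segment x·R_p = 3.924 kΩ; upper segment (1−x)·R_p = 4.606 kΩ.
R_L loads the lower segment: effective lower R = 2.871 kΩ.
Loaded-divider output: V_out = 20.0 × 0.3840 = 7.679 V.

V_out ≈ 7.68 V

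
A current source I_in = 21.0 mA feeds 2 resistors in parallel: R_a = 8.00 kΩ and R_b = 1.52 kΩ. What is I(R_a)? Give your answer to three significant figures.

With just two branches, the current splits inversely with resistance.
So I = 21.0 × 1.52/9.520 = 3.353 mA.

I ≈ 3.35 mA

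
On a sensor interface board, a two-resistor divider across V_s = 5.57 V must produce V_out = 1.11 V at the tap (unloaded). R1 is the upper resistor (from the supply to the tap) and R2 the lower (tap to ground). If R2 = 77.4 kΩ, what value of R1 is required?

Required fraction k = V_out/V_s = 0.1993.
R1 = R2·(1/k − 1) = 77.4 × 4.018 = 311.0 kΩ.

R1 ≈ 311 kΩ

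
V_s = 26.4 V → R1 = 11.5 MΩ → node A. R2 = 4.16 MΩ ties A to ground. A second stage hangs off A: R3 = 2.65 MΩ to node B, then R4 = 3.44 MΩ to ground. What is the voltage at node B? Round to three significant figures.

The second stage (R3 + R4 = 6.090 MΩ) loads node A in parallel with R2.
R2 ‖ (R3+R4) = 2.472 MΩ.
V_A = 26.4 × 2.472/(11.5 + 2.472) = 4.670 V.
V_B = V_A × 0.5649 = 2.638 V.

V_B ≈ 2.64 V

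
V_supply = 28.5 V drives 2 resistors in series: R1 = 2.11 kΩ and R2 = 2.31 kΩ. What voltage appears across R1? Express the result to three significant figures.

V ≈ 13.6 V

Total series resistance ΣR = 2.11 + 2.31 = 4.420 kΩ.
V = V_supply · R/ΣR = 28.5 × 0.4774 = 13.61 V.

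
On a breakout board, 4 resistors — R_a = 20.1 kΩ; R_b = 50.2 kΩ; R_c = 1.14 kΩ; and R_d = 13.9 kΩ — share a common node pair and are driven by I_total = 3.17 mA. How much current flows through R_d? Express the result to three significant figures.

I ≈ 0.224 mA

Conductances: ΣG = 1/20.1 + 1/50.2 + 1/1.14 + 1/13.9 = 1.019 (1/kΩ).
By the current-divider rule, I = I_total · G_k/ΣG = 3.17 × 0.07061 = 0.2238 mA.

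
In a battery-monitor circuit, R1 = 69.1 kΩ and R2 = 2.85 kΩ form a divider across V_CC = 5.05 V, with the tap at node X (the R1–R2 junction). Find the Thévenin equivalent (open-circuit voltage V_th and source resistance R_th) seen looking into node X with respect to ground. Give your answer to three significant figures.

V_th ≈ 0.200 V, R_th ≈ 2.74 kΩ

V_th is the unloaded tap voltage: V_CC · R2/(R1+R2) = 5.05 × 0.03961 = 0.2000 V.
With V_CC suppressed (replaced by a short), R_th = R1 ‖ R2 = (69.10 × 2.85)/(69.10 + 2.85) = 2.737 kΩ.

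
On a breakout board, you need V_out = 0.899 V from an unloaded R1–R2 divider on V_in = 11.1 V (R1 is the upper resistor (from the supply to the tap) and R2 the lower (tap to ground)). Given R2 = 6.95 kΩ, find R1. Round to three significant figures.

Required fraction k = V_out/V_in = 0.08099.
Rearranging, R1 = R2·(1−k)/k = 6.95 × 11.35 = 78.86 kΩ.

R1 ≈ 78.9 kΩ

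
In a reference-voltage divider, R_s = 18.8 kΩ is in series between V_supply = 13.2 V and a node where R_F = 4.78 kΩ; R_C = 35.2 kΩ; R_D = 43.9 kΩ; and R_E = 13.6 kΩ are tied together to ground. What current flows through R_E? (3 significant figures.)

Parallel bank: R_p = 1/(1/4.78 + 1/35.2 + 1/43.9 + 1/13.6) = 2.995 kΩ.
V_A = 13.2 × 2.995/21.79 = 1.814 V.
I(R_E) = V_A / R_E = 1.814/13.6 = 0.1334 mA.

I ≈ 0.133 mA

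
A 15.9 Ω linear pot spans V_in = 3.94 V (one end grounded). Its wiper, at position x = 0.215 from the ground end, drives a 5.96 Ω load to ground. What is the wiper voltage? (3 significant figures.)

The pot divides into 12.48 Ω above the wiper and 3.418 Ω below.
R_L loads the lower segment: effective lower R = 2.172 Ω.
Loaded-divider output: V_out = 3.94 × 0.1482 = 0.5841 V.
(Unloaded: V_out = x·V_in = 0.847 V.)

V_out ≈ 0.584 V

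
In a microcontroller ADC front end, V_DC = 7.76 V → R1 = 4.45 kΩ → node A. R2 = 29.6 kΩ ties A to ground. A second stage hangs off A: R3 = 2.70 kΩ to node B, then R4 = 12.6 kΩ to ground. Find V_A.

V_A ≈ 5.38 V

The second stage (R3 + R4 = 15.30 kΩ) loads node A in parallel with R2.
Effective lower resistance at A: R2 ‖ 15.30 = 10.09 kΩ.
First divider: V_A = V_DC · 10.09/(4.45 + 10.09) = 5.384 V.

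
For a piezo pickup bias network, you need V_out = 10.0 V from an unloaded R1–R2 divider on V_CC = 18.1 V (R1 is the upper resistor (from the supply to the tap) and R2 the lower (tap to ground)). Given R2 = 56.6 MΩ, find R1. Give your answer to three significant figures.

Required fraction k = V_out/V_CC = 0.5525.
Rearranging, R1 = R2·(1−k)/k = 56.6 × 0.8100 = 45.85 MΩ.

R1 ≈ 45.8 MΩ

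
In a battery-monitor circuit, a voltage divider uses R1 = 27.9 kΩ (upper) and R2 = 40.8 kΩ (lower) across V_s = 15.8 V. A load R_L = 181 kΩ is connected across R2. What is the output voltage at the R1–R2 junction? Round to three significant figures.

V_out ≈ 8.60 V

First combine the lower leg with the load: R2 ‖ R_L = 33.29 kΩ.
Then V_out = V_s · R2'/(R1 + R2') = 15.8 × 33.29/61.19 = 8.596 V.
(Unloaded it would be 9.38 V; the load pulls it down.)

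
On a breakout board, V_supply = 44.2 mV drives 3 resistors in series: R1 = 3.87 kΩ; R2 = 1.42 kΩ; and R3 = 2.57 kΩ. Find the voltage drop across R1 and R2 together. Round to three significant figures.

Series total: ΣR = 3.87 + 1.42 + 2.57 = 7.860 kΩ.
R_{R1..R2} = 3.87 + 1.42 = 5.290 kΩ.
V = V_supply · R/ΣR = 44.2 × 0.6730 = 29.75 mV.

V ≈ 29.7 mV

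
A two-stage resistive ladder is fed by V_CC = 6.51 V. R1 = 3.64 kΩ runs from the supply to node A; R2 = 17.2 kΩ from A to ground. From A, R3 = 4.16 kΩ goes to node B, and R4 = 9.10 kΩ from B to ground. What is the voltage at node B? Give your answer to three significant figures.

Node A sees R2 in parallel with the series input of stage 2, R3 + R4 = 13.26 kΩ.
Effective lower resistance at A: R2 ‖ 13.26 = 7.488 kΩ.
First divider: V_A = V_CC · 7.488/(3.64 + 7.488) = 4.380 V.
Stage 2 is unloaded, so V_B = V_A · R4/(R3+R4) = 4.380 × 9.10/13.26 = 3.006 V.

V_B ≈ 3.01 V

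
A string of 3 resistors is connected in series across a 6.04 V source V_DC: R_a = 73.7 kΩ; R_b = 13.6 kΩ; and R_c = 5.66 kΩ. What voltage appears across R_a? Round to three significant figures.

ΣR = 73.7 + 13.6 + 5.66 = 92.96 kΩ.
V = V_DC · R/ΣR = 6.04 × 0.7928 = 4.789 V.

V ≈ 4.79 V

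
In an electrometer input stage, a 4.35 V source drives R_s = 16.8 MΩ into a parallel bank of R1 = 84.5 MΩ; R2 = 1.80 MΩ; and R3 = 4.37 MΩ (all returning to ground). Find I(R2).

Combine the parallel branches: R_p = (1/84.5 + 1/1.80 + 1/4.37)⁻¹ = 1.256 MΩ.
V_A = 4.35 × 1.256/18.06 = 0.3026 V.
I(R2) = V_A / R2 = 0.3026/1.80 = 0.1681 µA.
(Equivalently: I_total = 0.2409 µA, then current-divider fraction G_k/ΣG = 0.6977.)

I ≈ 0.168 µA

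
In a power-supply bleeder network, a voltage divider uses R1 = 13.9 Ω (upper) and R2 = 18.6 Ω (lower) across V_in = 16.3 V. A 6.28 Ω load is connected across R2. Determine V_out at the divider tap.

R2 ‖ R_L = (18.6 × 6.28)/(18.6 + 6.28) = 4.695 Ω.
Then V_out = V_in · R2'/(R1 + R2') = 16.3 × 4.695/18.59 = 4.115 V.
(Unloaded it would be 9.33 V; the load pulls it down.)

V_out ≈ 4.12 V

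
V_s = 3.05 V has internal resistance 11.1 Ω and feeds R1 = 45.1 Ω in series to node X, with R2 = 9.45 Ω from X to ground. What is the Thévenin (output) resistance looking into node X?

R_th ≈ 8.09 Ω

R1' = 11.1 + 45.1 = 56.20 Ω (source resistance + R1).
Looking into X with the source shorted: R_th = R1'·R2/(R1'+R2) = 56.20 × 9.45/65.65 = 8.090 Ω.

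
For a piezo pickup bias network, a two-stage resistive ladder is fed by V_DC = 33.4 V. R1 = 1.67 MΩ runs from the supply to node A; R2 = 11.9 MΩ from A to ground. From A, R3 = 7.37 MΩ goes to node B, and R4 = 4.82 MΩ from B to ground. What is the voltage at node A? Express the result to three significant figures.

Node A sees R2 in parallel with the series input of stage 2, R3 + R4 = 12.19 MΩ.
Effective lower resistance at A: R2 ‖ 12.19 = 6.022 MΩ.
So V_A = 33.4 × 0.7829 = 26.15 V.

V_A ≈ 26.1 V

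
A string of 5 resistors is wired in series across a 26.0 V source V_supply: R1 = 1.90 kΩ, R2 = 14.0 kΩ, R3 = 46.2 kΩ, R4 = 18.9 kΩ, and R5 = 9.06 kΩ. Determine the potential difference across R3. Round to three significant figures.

ΣR = 1.90 + 14.0 + 46.2 + 18.9 + 9.06 = 90.06 kΩ.
Voltage divider: V = V_supply · (46.20 / 90.06) = 26.0 × 0.5130 = 13.34 V.

V ≈ 13.3 V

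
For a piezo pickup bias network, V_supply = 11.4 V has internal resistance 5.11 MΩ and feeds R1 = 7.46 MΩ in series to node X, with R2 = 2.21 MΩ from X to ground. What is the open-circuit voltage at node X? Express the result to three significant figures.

V_th ≈ 1.70 V

R1' = 5.11 + 7.46 = 12.57 MΩ (source resistance + R1).
With X open, the divider is unloaded: V_th = 11.4 × 2.21/14.78 = 1.705 V.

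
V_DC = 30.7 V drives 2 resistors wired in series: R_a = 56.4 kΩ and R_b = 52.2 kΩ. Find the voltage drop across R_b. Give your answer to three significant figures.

V ≈ 14.8 V

Total series resistance ΣR = 56.4 + 52.2 = 108.6 kΩ.
By the voltage-divider rule, V = 30.7 × 52.20/108.6 = 14.76 V.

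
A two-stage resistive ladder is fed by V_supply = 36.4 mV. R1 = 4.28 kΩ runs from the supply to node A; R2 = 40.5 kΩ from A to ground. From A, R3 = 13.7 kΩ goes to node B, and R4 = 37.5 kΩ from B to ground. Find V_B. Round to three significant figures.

V_B ≈ 22.4 mV

Node A sees R2 in parallel with the series input of stage 2, R3 + R4 = 51.20 kΩ.
R2 ‖ (R3+R4) = 22.61 kΩ.
So V_A = 36.4 × 0.8408 = 30.61 mV.
Then the unloaded second divider: V_B = V_A × R4/(R3+R4) = 30.61 × 0.7324 = 22.42 mV.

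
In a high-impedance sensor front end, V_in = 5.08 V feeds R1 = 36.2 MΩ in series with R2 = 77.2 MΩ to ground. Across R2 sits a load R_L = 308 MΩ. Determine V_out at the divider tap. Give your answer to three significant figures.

V_out ≈ 3.20 V

First combine the lower leg with the load: R2 ‖ R_L = 61.73 MΩ.
Voltage divider with the loaded lower leg: V_out = 5.08 × 61.73/(36.2 + 61.73) = 5.08 × 0.6303 = 3.202 V.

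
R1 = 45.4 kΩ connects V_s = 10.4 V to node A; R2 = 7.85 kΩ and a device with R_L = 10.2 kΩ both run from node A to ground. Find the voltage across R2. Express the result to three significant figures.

The load sits in parallel with R2, giving an effective lower resistance R2' = R2·R_L/(R2+R_L) = 4.436 kΩ.
Then V_out = V_s · R2'/(R1 + R2') = 10.4 × 4.436/49.84 = 0.9257 V.

V_out ≈ 0.926 V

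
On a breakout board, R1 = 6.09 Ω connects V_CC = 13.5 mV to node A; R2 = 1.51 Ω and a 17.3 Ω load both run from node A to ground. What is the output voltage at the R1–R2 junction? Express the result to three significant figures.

The load sits in parallel with R2, giving an effective lower resistance R2' = R2·R_L/(R2+R_L) = 1.389 Ω.
Voltage divider with the loaded lower leg: V_out = 13.5 × 1.389/(6.09 + 1.389) = 13.5 × 0.1857 = 2.507 mV.

V_out ≈ 2.51 mV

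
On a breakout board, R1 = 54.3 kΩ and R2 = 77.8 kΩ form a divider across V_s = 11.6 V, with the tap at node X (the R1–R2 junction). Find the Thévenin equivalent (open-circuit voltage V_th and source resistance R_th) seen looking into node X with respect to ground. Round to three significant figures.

V_th is the unloaded tap voltage: V_s · R2/(R1+R2) = 11.6 × 0.5889 = 6.832 V.
With V_s suppressed (replaced by a short), R_th = R1 ‖ R2 = (54.30 × 77.8)/(54.30 + 77.8) = 31.98 kΩ.

V_th ≈ 6.83 V, R_th ≈ 32.0 kΩ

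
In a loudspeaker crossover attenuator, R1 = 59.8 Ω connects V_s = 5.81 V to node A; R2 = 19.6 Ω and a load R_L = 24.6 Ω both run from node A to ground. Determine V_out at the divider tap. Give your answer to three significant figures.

V_out ≈ 0.896 V

R2 ‖ R_L = (19.6 × 24.6)/(19.6 + 24.6) = 10.91 Ω.
Voltage divider with the loaded lower leg: V_out = 5.81 × 10.91/(59.8 + 10.91) = 5.81 × 0.1543 = 0.8963 V.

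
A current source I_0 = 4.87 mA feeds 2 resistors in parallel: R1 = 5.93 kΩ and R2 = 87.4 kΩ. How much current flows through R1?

For two parallel branches, I_k = I_0 · (other R)/(sum of R).
So I = 4.87 × 87.4/93.33 = 4.561 mA.

I ≈ 4.56 mA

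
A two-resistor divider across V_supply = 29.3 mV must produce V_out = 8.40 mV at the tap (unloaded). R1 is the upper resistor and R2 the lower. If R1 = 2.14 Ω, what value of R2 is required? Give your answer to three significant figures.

The divider ratio is R2/(R1+R2) = 8.40/29.3 = 0.2867.
R2 = R1 · 0.2867/(1 − 0.2867) = 0.8601 Ω.

R2 ≈ 0.860 Ω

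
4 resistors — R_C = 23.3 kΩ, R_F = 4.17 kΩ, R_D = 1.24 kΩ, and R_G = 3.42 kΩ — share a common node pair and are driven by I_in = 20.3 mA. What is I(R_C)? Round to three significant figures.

Total conductance ΣG = 1/23.3 + 1/4.17 + 1/1.24 + 1/3.42 = 1.382 (units of 1/kΩ).
Current divider: I(R_C) = I_in · G_k/ΣG = 20.3 × (0.04292/1.382) = 20.3 × 0.03106 = 0.6306 mA.

I ≈ 0.631 mA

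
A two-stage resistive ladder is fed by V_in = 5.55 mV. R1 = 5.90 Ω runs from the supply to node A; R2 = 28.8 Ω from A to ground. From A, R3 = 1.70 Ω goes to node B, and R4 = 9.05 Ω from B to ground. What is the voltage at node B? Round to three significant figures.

V_B ≈ 2.66 mV

Node A sees R2 in parallel with the series input of stage 2, R3 + R4 = 10.75 Ω.
Effective lower resistance at A: R2 ‖ 10.75 = 7.828 Ω.
So V_A = 5.55 × 0.5702 = 3.165 mV.
V_B = V_A × 0.8419 = 2.664 mV.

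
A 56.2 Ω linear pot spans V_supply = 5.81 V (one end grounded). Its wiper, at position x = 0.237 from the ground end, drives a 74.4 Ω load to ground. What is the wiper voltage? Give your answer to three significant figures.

Lower segment x·R_p = 13.32 Ω; upper segment (1−x)·R_p = 42.88 Ω.
(x·R_p) ‖ R_L = 11.30 Ω.
Then V_out = V_supply · 11.30/(42.88 + 11.30) = 1.211 V.

V_out ≈ 1.21 V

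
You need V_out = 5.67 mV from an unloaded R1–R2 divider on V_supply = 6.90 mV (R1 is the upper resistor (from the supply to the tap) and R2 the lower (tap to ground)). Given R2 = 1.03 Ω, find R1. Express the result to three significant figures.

V_out/V_supply = R2/(R1+R2) = 0.8217.
R1 = R2·(1/k − 1) = 1.03 × 0.2169 = 0.2234 Ω.

R1 ≈ 0.223 Ω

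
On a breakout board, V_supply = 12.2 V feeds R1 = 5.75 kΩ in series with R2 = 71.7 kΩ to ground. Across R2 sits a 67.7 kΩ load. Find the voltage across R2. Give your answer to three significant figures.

First combine the lower leg with the load: R2 ‖ R_L = 34.82 kΩ.
Voltage divider with the loaded lower leg: V_out = 12.2 × 34.82/(5.75 + 34.82) = 12.2 × 0.8583 = 10.47 V.
(Unloaded it would be 11.3 V; the load pulls it down.)

V_out ≈ 10.5 V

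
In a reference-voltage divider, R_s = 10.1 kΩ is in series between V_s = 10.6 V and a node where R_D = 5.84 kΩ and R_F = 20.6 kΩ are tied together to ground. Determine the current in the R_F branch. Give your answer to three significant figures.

Parallel bank: R_p = 1/(1/5.84 + 1/20.6) = 4.550 kΩ.
V_A by voltage divider: V_A = 10.6 × 4.550/(10.1 + 4.550) = 3.292 V.
I(R_F) = V_A / R_F = 3.292/20.6 = 0.1598 mA.
(Equivalently: I_total = 0.7235 mA, then current-divider fraction G_k/ΣG = 0.2209.)

I ≈ 0.160 mA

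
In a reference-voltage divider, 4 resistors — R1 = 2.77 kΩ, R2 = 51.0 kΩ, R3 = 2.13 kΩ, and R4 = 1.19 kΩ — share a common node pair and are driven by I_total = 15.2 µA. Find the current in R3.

I ≈ 4.22 µA

Total conductance ΣG = 1/2.77 + 1/51.0 + 1/2.13 + 1/1.19 = 1.690 (units of 1/kΩ).
Current divider: I(R3) = I_total · G_k/ΣG = 15.2 × (0.4695/1.690) = 15.2 × 0.2777 = 4.221 µA.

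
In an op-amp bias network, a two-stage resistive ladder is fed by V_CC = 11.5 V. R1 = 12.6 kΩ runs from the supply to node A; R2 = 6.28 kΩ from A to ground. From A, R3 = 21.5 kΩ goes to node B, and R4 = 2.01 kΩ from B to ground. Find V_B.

V_B ≈ 0.278 V

Node A sees R2 in parallel with the series input of stage 2, R3 + R4 = 23.51 kΩ.
Effective lower resistance at A: R2 ‖ 23.51 = 4.956 kΩ.
First divider: V_A = V_CC · 4.956/(12.6 + 4.956) = 3.246 V.
V_B = V_A × 0.08550 = 0.2776 V.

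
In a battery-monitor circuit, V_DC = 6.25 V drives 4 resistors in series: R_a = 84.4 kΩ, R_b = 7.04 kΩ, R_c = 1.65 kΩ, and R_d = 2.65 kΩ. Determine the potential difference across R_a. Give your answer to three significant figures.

ΣR = 84.4 + 7.04 + 1.65 + 2.65 = 95.74 kΩ.
V = V_DC · R/ΣR = 6.25 × 0.8816 = 5.510 V.

V ≈ 5.51 V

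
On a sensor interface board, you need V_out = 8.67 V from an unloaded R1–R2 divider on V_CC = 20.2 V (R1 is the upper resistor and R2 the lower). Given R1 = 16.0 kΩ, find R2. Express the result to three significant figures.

The divider ratio is R2/(R1+R2) = 8.67/20.2 = 0.4292.
R2 = R1 · 0.4292/(1 − 0.4292) = 12.03 kΩ.

R2 ≈ 12.0 kΩ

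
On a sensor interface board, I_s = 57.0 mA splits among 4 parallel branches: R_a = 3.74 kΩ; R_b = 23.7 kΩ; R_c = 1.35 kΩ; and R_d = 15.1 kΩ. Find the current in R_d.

I ≈ 3.38 mA

Conductances: ΣG = 1/3.74 + 1/23.7 + 1/1.35 + 1/15.1 = 1.117 (1/kΩ).
Current divider: I(R_d) = I_s · G_k/ΣG = 57.0 × (0.06623/1.117) = 57.0 × 0.05931 = 3.381 mA.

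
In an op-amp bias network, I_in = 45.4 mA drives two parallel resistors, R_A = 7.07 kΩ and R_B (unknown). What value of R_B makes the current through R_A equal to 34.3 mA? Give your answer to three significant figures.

R_B ≈ 21.8 kΩ

Two-branch current divider: I_A = I_in · R_B/(R_A + R_B).
34.3/45.4 = R_B/(R_A + R_B) → R_B = R_A · (0.7555)/(1 − 0.7555) = 7.07 × 3.090 = 21.85 kΩ.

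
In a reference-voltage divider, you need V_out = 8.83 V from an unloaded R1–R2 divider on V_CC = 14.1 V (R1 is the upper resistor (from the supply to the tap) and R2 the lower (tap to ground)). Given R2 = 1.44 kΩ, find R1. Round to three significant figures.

Required fraction k = V_out/V_CC = 0.6262.
So R1 = R2 · (V_CC/V_out − 1) = 1.44 × (14.1/8.83 − 1) = 1.44 × 0.5968 = 0.8594 kΩ.

R1 ≈ 0.859 kΩ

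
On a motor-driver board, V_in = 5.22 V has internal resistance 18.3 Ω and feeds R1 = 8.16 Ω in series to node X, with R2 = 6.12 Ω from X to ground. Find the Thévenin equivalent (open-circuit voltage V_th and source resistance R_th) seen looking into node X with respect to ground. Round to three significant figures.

R1' = 18.3 + 8.16 = 26.46 Ω (source resistance + R1).
V_th is the unloaded tap voltage: V_in · R2/(R1'+R2) = 5.22 × 0.1878 = 0.9806 V.
Zeroing V_in shorts the top of R1' to ground, so R_th = R1' ‖ R2 = 4.970 Ω.

V_th ≈ 0.981 V, R_th ≈ 4.97 Ω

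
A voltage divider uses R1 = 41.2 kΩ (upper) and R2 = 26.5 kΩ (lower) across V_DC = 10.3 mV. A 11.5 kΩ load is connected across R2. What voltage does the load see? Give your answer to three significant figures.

V_out ≈ 1.68 mV

First combine the lower leg with the load: R2 ‖ R_L = 8.020 kΩ.
Then V_out = V_DC · R2'/(R1 + R2') = 10.3 × 8.020/49.22 = 1.678 mV.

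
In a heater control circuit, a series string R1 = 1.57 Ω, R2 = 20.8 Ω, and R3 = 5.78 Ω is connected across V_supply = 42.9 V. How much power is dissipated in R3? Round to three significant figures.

Series current I = V_supply/ΣR = 42.9/28.15 = 1.524 A.
P = I²R = 2.323 × 5.78 = 13.42 W.

P ≈ 13.4 W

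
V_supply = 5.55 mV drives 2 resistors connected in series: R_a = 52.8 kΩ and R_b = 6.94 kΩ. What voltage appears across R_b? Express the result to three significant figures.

Series total: ΣR = 52.8 + 6.94 = 59.74 kΩ.
V = V_supply · R/ΣR = 5.55 × 0.1162 = 0.6447 mV.

V ≈ 0.645 mV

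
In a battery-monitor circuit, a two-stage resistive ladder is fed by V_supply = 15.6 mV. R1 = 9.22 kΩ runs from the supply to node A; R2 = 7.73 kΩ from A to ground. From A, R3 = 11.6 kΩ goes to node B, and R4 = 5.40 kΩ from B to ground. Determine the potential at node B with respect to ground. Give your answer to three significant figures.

V_B ≈ 1.81 mV

Node A sees R2 in parallel with the series input of stage 2, R3 + R4 = 17.00 kΩ.
Effective lower resistance at A: R2 ‖ 17.00 = 5.314 kΩ.
So V_A = 15.6 × 0.3656 = 5.704 mV.
V_B = V_A × 0.3176 = 1.812 mV.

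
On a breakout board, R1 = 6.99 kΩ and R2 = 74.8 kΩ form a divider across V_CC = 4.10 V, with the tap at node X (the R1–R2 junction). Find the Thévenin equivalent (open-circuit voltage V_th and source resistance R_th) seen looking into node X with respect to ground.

V_th ≈ 3.75 V, R_th ≈ 6.39 kΩ

Open-circuit (no load on X): V_th = V_CC · R2/(R1 + R2) = 4.10 × 74.8/(6.990 + 74.8) = 3.750 V.
Looking into X with the source shorted: R_th = R1·R2/(R1+R2) = 6.990 × 74.8/81.79 = 6.393 kΩ.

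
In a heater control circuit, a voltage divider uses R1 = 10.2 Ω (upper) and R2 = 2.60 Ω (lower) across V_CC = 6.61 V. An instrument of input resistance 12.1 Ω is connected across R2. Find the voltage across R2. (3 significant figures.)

R2 ‖ R_L = (2.60 × 12.1)/(2.60 + 12.1) = 2.140 Ω.
Now apply the divider: V_out = 6.61 × 0.1734 = 1.146 V.

V_out ≈ 1.15 V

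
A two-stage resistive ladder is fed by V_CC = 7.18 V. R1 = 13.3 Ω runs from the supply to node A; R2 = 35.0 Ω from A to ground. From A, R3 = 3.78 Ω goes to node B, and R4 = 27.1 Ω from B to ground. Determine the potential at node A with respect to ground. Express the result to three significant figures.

Node A sees R2 in parallel with the series input of stage 2, R3 + R4 = 30.88 Ω.
Effective lower resistance at A: R2 ‖ 30.88 = 16.41 Ω.
First divider: V_A = V_CC · 16.41/(13.3 + 16.41) = 3.965 V.

V_A ≈ 3.97 V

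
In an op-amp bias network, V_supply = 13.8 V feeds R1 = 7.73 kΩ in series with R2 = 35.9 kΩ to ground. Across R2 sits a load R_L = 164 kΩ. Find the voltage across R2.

V_out ≈ 10.9 V

R2 ‖ R_L = (35.9 × 164)/(35.9 + 164) = 29.45 kΩ.
Then V_out = V_supply · R2'/(R1 + R2') = 13.8 × 29.45/37.18 = 10.93 V.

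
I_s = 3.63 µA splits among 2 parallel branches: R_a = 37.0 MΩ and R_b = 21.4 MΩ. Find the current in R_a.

I ≈ 1.33 µA

Two-branch current divider: I_k = I_s · R_other/(R_1 + R_2).
So I = 3.63 × 21.4/58.40 = 1.330 µA.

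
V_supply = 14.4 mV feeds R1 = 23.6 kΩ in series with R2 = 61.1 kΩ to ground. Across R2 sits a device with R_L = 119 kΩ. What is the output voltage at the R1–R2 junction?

The load sits in parallel with R2, giving an effective lower resistance R2' = R2·R_L/(R2+R_L) = 40.37 kΩ.
Then V_out = V_supply · R2'/(R1 + R2') = 14.4 × 40.37/63.97 = 9.088 mV.

V_out ≈ 9.09 mV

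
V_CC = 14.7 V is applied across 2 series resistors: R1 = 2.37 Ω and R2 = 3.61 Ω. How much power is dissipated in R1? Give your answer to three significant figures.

P ≈ 14.3 W

The common current is I = 14.7/5.980 = 2.458 A.
P(R1) = I²·R1 = (2.458)² × 2.37 = 14.32 W.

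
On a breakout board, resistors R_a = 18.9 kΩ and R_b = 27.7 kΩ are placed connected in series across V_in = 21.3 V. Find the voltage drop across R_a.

V ≈ 8.64 V

ΣR = 18.9 + 27.7 = 46.60 kΩ.
V = V_in · R/ΣR = 21.3 × 0.4056 = 8.639 V.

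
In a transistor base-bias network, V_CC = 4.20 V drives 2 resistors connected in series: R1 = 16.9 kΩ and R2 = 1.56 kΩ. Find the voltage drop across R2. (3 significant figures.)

V ≈ 0.355 V

ΣR = 16.9 + 1.56 = 18.46 kΩ.
V = V_CC · R/ΣR = 4.20 × 0.08451 = 0.3549 V.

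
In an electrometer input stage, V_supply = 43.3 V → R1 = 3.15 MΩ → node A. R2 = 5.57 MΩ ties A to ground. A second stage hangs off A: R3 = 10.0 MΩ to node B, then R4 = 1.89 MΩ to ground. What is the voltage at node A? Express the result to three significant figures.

The second stage (R3 + R4 = 11.89 MΩ) loads node A in parallel with R2.
Effective lower resistance at A: R2 ‖ 11.89 = 3.793 MΩ.
V_A = 43.3 × 3.793/(3.15 + 3.793) = 23.66 V.

V_A ≈ 23.7 V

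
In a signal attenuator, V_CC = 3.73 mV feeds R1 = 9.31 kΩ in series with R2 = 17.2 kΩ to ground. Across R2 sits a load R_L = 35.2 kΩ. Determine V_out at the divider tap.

V_out ≈ 2.07 mV

The load sits in parallel with R2, giving an effective lower resistance R2' = R2·R_L/(R2+R_L) = 11.55 kΩ.
Then V_out = V_CC · R2'/(R1 + R2') = 3.73 × 11.55/20.86 = 2.066 mV.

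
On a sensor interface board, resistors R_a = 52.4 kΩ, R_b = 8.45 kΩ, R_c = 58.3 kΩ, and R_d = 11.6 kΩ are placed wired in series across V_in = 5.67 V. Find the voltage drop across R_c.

ΣR = 52.4 + 8.45 + 58.3 + 11.6 = 130.8 kΩ.
By the voltage-divider rule, V = 5.67 × 58.30/130.8 = 2.528 V.

V ≈ 2.53 V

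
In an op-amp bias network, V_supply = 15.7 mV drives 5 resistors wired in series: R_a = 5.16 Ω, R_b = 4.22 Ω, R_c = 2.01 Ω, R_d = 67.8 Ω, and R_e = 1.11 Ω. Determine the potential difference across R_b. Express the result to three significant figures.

V ≈ 0.825 mV

ΣR = 5.16 + 4.22 + 2.01 + 67.8 + 1.11 = 80.30 Ω.
V = V_supply · R/ΣR = 15.7 × 0.05255 = 0.8251 mV.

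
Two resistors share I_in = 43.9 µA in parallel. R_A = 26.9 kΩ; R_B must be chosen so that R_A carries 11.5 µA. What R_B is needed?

R_B ≈ 9.55 kΩ

In a two-way split, I_A/I_in = R_B/(R_A + R_B).
11.5/43.9 = R_B/(R_A + R_B) → R_B = R_A · (0.2620)/(1 − 0.2620) = 26.9 × 0.3549 = 9.548 kΩ.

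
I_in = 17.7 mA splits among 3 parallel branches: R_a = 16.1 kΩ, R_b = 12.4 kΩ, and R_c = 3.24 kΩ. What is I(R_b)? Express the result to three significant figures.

ΣG = 1/16.1 + 1/12.4 + 1/3.24 = 0.4514.
Current divider: I(R_b) = I_in · G_k/ΣG = 17.7 × (0.08065/0.4514) = 17.7 × 0.1787 = 3.162 mA.

I ≈ 3.16 mA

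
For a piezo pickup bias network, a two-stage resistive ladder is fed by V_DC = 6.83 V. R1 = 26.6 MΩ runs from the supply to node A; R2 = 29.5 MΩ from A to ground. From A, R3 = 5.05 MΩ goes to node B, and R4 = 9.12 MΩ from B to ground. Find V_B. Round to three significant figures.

V_B ≈ 1.16 V

Node A sees R2 in parallel with the series input of stage 2, R3 + R4 = 14.17 MΩ.
R2 ‖ (R3+R4) = 9.572 MΩ.
So V_A = 6.83 × 0.2646 = 1.807 V.
Then the unloaded second divider: V_B = V_A × R4/(R3+R4) = 1.807 × 0.6436 = 1.163 V.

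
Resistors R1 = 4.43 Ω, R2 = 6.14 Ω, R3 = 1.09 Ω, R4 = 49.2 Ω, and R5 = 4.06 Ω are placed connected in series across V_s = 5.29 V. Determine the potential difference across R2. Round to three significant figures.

Total series resistance ΣR = 4.43 + 6.14 + 1.09 + 49.2 + 4.06 = 64.92 Ω.
V = V_s · R/ΣR = 5.29 × 0.09458 = 0.5003 V.

V ≈ 0.500 V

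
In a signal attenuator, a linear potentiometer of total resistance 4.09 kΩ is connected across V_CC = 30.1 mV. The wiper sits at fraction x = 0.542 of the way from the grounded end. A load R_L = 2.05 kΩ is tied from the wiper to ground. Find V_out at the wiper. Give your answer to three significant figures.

The pot divides into 1.873 kΩ above the wiper and 2.217 kΩ below.
R_L loads the lower segment: effective lower R = 1.065 kΩ.
Then V_out = V_CC · 1.065/(1.873 + 1.065) = 10.91 mV.

V_out ≈ 10.9 mV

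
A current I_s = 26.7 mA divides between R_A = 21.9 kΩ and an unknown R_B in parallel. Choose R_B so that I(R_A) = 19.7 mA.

R_B ≈ 61.6 kΩ

The fraction through R_A equals R_B/(R_A+R_B).
With f = 0.7378, R_B = R_A · f/(1−f) = 21.9 × 2.814 = 61.63 kΩ.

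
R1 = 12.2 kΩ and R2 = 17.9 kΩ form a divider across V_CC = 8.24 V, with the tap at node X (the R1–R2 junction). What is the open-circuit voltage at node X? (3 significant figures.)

V_th ≈ 4.90 V

Open-circuit (no load on X): V_th = V_CC · R2/(R1 + R2) = 8.24 × 17.9/(12.20 + 17.9) = 4.900 V.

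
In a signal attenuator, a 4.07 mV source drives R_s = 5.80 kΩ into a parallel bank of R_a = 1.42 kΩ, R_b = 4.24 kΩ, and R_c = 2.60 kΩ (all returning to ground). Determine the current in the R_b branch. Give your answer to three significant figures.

Combine the parallel branches: R_p = (1/1.42 + 1/4.24 + 1/2.60)⁻¹ = 0.7549 kΩ.
V_A = 4.07 × 0.7549/6.555 = 0.4687 mV.
Branch current I = V_A/R_b = 0.4687/4.24 = 0.1105 µA.

I ≈ 0.111 µA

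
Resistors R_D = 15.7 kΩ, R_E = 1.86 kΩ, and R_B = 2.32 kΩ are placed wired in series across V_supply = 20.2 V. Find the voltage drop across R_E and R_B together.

ΣR = 15.7 + 1.86 + 2.32 = 19.88 kΩ.
R_{R_E..R_B} = 1.86 + 2.32 = 4.180 kΩ.
V = V_supply · R/ΣR = 20.2 × 0.2103 = 4.247 V.

V ≈ 4.25 V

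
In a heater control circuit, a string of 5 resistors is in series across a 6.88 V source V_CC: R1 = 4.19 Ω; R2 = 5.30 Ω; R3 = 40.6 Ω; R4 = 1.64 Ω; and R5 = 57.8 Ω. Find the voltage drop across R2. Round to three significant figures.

V ≈ 0.333 V

Total series resistance ΣR = 4.19 + 5.30 + 40.6 + 1.64 + 57.8 = 109.5 Ω.
Voltage divider: V = V_CC · (5.300 / 109.5) = 6.88 × 0.04839 = 0.3329 V.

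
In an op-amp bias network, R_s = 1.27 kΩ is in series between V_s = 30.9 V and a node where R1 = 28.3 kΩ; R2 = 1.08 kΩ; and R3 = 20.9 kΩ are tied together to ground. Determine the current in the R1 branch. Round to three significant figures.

I ≈ 0.479 mA

Combine the parallel branches: R_p = (1/28.3 + 1/1.08 + 1/20.9)⁻¹ = 0.9910 kΩ.
V_A = 30.9 × 0.9910/2.261 = 13.54 V.
I(R1) = V_A / R1 = 13.54/28.3 = 0.4786 mA.
(Equivalently: I_total = 13.67 mA, then current-divider fraction G_k/ΣG = 0.03502.)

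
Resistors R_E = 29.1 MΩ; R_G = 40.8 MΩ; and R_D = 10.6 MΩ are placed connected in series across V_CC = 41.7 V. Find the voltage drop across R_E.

Series total: ΣR = 29.1 + 40.8 + 10.6 = 80.50 MΩ.
By the voltage-divider rule, V = 41.7 × 29.10/80.50 = 15.07 V.

V ≈ 15.1 V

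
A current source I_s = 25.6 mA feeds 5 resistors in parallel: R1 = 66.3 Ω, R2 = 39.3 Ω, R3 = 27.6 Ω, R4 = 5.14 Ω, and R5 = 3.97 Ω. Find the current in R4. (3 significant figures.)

Conductances: ΣG = 1/66.3 + 1/39.3 + 1/27.6 + 1/5.14 + 1/3.97 = 0.5232 (1/Ω).
Current divider: I(R4) = I_s · G_k/ΣG = 25.6 × (0.1946/0.5232) = 25.6 × 0.3718 = 9.519 mA.

I ≈ 9.52 mA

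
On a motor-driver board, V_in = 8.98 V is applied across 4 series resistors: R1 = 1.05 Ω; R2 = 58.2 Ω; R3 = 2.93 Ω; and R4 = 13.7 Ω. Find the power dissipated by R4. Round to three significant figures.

P ≈ 0.192 W

ΣR = 75.88 Ω → I = 8.98/75.88 = 0.1183 A.
P(R4) = I²·R4 = (0.1183)² × 13.7 = 0.1919 W.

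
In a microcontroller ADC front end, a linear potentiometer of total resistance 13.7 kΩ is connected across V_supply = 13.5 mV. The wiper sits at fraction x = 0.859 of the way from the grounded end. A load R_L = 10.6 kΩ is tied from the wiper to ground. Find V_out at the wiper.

The pot divides into 1.932 kΩ above the wiper and 11.77 kΩ below.
(x·R_p) ‖ R_L = 5.577 kΩ.
Then V_out = V_supply · 5.577/(1.932 + 5.577) = 10.03 mV.

V_out ≈ 10.0 mV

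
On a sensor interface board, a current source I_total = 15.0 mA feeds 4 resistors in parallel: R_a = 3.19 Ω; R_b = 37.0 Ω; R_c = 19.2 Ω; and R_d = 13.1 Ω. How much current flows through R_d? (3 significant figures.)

I ≈ 2.44 mA

Conductances: ΣG = 1/3.19 + 1/37.0 + 1/19.2 + 1/13.1 = 0.4689 (1/Ω).
Current divider: I(R_d) = I_total · G_k/ΣG = 15.0 × (0.07634/0.4689) = 15.0 × 0.1628 = 2.442 mA.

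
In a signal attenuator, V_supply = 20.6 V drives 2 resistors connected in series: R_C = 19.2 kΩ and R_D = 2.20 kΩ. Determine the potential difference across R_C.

Total series resistance ΣR = 19.2 + 2.20 = 21.40 kΩ.
V = V_supply · R/ΣR = 20.6 × 0.8972 = 18.48 V.

V ≈ 18.5 V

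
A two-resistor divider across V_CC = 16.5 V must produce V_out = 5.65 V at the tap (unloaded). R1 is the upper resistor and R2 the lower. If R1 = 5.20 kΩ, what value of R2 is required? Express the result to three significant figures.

V_out/V_CC = R2/(R1+R2) = 0.3424.
So R2 = R1 · V_out/(V_CC − V_out) = 5.20 × 5.65/(16.5 − 5.65) = 5.20 × 0.5207 = 2.708 kΩ.

R2 ≈ 2.71 kΩ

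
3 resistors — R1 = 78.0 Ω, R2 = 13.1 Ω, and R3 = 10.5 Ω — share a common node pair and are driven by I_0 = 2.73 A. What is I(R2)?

I ≈ 1.13 A

Conductances: ΣG = 1/78.0 + 1/13.1 + 1/10.5 = 0.1844 (1/Ω).
R2 takes the fraction G_k/ΣG = 0.07634/0.1844 = 0.4140, so I = 2.73 × 0.4140 = 1.130 A.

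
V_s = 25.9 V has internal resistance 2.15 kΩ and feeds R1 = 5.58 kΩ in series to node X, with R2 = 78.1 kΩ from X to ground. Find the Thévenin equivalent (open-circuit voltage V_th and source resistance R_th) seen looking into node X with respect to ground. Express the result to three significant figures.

R1' = 2.15 + 5.58 = 7.730 kΩ (source resistance + R1).
V_th is the unloaded tap voltage: V_s · R2/(R1'+R2) = 25.9 × 0.9099 = 23.57 V.
Looking into X with the source shorted: R_th = R1'·R2/(R1'+R2) = 7.730 × 78.1/85.83 = 7.034 kΩ.

V_th ≈ 23.6 V, R_th ≈ 7.03 kΩ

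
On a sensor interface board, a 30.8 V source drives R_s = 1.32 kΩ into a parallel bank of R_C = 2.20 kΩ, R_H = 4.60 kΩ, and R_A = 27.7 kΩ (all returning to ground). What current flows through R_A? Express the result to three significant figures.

Equivalent of the parallel group: R_p = 1.412 kΩ.
V_A = 30.8 × 1.412/2.732 = 15.92 V.
Branch current I = V_A/R_A = 15.92/27.7 = 0.5747 mA.
(Equivalently: I_total = 11.27 mA, then current-divider fraction G_k/ΣG = 0.05099.)

I ≈ 0.575 mA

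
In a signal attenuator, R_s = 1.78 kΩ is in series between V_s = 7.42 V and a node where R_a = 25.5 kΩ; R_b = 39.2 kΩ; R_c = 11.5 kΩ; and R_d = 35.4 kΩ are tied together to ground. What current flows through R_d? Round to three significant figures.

Combine the parallel branches: R_p = (1/25.5 + 1/39.2 + 1/11.5 + 1/35.4)⁻¹ = 5.558 kΩ.
V_A = 7.42 × 5.558/7.338 = 5.620 V.
I(R_d) = V_A / R_d = 5.620/35.4 = 0.1588 mA.

I ≈ 0.159 mA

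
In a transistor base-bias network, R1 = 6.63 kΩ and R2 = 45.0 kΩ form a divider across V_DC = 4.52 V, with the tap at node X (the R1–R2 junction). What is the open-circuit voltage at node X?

Open-circuit (no load on X): V_th = V_DC · R2/(R1 + R2) = 4.52 × 45.0/(6.630 + 45.0) = 3.940 V.

V_th ≈ 3.94 V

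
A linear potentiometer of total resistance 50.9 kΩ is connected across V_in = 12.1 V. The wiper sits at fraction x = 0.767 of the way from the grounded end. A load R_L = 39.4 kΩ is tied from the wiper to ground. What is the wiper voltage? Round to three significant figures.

Split the track: R_lower = x·R_p = 39.04 kΩ, R_upper = (1−x)·R_p = 11.86 kΩ.
R_L loads the lower segment: effective lower R = 19.61 kΩ.
V_out = 12.1 × 19.61/(11.86 + 19.61) = 7.540 V.

V_out ≈ 7.54 V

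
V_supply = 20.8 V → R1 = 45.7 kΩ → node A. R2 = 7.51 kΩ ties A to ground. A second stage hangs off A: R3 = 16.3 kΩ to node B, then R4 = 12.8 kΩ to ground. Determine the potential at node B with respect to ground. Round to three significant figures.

V_B ≈ 1.06 V

Looking into the second stage from A: R3 + R4 = 29.10 kΩ appears in parallel with R2.
R2 ‖ (R3+R4) = 5.969 kΩ.
First divider: V_A = V_supply · 5.969/(45.7 + 5.969) = 2.403 V.
V_B = V_A × 0.4399 = 1.057 V.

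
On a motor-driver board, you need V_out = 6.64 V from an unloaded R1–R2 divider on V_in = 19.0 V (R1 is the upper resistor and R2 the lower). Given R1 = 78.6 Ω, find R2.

Required fraction k = V_out/V_in = 0.3495.
Rearranging, R2 = R1·k/(1−k) = 78.6 × 0.5372 = 42.23 Ω.

R2 ≈ 42.2 Ω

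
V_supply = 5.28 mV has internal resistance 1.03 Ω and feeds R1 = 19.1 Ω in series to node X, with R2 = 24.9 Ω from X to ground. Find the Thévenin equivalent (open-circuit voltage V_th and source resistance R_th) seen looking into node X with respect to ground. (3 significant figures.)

R1' = 1.03 + 19.1 = 20.13 Ω (source resistance + R1).
V_th is the unloaded tap voltage: V_supply · R2/(R1'+R2) = 5.28 × 0.5530 = 2.920 mV.
Zeroing V_supply shorts the top of R1' to ground, so R_th = R1' ‖ R2 = 11.13 Ω.

V_th ≈ 2.92 mV, R_th ≈ 11.1 Ω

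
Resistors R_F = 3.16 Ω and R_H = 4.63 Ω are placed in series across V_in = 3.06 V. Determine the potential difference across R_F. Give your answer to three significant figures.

V ≈ 1.24 V

ΣR = 3.16 + 4.63 = 7.790 Ω.
Voltage divider: V = V_in · (3.160 / 7.790) = 3.06 × 0.4056 = 1.241 V.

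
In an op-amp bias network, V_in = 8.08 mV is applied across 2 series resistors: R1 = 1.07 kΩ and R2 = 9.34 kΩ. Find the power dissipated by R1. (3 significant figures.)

The common current is I = 8.08/10.41 = 0.7762 µA.
V(R1) = I·R = 0.8305 mV; P = V·I = 0.8305 × 0.7762 = 0.6446 nW.

P ≈ 0.645 nW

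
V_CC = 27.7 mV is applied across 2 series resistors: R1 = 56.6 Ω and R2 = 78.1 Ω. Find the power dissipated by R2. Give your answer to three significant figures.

P ≈ 3.30 µW

Series current I = V_CC/ΣR = 27.7/134.7 = 0.2056 mA.
P = I²R = 0.04229 × 78.1 = 3.303 µW.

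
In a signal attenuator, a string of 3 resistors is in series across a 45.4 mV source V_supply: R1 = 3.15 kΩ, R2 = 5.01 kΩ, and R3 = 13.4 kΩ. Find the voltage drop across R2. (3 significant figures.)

ΣR = 3.15 + 5.01 + 13.4 = 21.56 kΩ.
Voltage divider: V = V_supply · (5.010 / 21.56) = 45.4 × 0.2324 = 10.55 mV.

V ≈ 10.5 mV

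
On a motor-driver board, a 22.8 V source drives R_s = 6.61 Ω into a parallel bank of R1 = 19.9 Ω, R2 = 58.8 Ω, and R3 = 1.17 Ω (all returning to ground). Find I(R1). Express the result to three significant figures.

Equivalent of the parallel group: R_p = 1.085 Ω.
V_A = 22.8 × 1.085/7.695 = 3.214 V.
I(R1) = V_A / R1 = 3.214/19.9 = 0.1615 A.

I ≈ 0.162 A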